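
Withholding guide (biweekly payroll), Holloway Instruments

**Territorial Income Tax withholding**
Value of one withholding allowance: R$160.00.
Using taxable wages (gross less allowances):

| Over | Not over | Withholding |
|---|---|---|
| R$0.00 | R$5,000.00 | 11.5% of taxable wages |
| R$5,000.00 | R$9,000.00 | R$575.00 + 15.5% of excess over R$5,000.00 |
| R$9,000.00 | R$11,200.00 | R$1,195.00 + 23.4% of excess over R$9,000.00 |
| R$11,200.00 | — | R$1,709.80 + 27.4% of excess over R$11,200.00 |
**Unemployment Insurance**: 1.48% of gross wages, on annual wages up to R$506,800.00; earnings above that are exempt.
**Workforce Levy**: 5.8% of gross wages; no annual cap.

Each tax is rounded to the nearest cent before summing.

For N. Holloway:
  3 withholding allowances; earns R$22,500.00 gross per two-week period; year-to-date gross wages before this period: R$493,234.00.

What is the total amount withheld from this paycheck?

R$6,180.26

Territorial Income Tax: taxable = R$22,500.00 − 3×R$160.00 = R$22,020.00
  R$1,709.80 + 27.4% × (R$22,020.00 − R$11,200.00) = R$1,709.80 + 27.4% × R$10,820.00 = R$4,674.48
Unemployment Insurance: cap R$506,800.00 − YTD R$493,234.00 = R$13,566.00 subject; 1.48% × R$13,566.00 = R$200.78
Workforce Levy: 5.8% × R$22,500.00 = R$1,305.00
Total: R$4,674.48 + R$200.78 + R$1,305.00 = R$6,180.26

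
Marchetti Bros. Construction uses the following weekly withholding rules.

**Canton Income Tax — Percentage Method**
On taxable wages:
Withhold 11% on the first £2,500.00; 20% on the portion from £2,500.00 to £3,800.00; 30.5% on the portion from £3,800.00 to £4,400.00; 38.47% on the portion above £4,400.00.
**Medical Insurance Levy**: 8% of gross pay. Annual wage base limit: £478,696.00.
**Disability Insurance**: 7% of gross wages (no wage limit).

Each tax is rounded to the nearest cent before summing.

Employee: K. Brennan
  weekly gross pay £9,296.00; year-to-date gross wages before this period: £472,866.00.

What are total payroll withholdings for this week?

Canton Income Tax: taxable = £9,296.00
  £718.00 + 38.47% × (£9,296.00 − £4,400.00) = £718.00 + 38.47% × £4,896.00 = £2,601.49
Medical Insurance Levy: cap £478,696.00 − YTD £472,866.00 = £5,830.00 subject; 8% × £5,830.00 = £466.40
Disability Insurance: 7% × £9,296.00 = £650.72
Total: £2,601.49 + £466.40 + £650.72 = £3,718.61

£3,718.61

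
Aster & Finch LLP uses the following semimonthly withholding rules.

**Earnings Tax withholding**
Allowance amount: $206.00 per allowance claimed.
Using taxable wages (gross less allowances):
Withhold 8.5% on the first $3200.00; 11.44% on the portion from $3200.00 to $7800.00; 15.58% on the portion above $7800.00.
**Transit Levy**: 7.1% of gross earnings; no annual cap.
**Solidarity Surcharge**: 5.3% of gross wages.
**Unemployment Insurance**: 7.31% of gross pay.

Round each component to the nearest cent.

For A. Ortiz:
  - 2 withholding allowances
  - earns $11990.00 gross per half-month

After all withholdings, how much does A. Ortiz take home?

$8239.92

Earnings Tax: taxable = $11990.00 − 2×$206.00 = $11578.00
  $798.24 + 15.58% × ($11578.00 − $7800.00) = $798.24 + 15.58% × $3778.00 = $1386.85
Transit Levy: 7.1% × $11990.00 = $851.29
Solidarity Surcharge: 5.3% × $11990.00 = $635.47
Unemployment Insurance: 7.31% × $11990.00 = $876.47
Total withheld: $1386.85 + $851.29 + $635.47 + $876.47 = $3750.08
Net pay: $11990.00 − $3750.08 = $8239.92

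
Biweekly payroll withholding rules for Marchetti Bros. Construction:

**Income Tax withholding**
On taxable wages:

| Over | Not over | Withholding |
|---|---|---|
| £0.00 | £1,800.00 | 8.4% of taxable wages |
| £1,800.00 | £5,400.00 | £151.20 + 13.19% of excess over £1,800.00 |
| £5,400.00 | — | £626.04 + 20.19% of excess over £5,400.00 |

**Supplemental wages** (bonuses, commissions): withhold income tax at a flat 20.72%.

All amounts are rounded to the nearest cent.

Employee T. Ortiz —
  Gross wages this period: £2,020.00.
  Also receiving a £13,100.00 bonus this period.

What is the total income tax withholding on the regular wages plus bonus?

£2,894.54

Income Tax: taxable = £2,020.00
  £151.20 + 13.19% × (£2,020.00 − £1,800.00) = £151.20 + 13.19% × £220.00 = £180.22
Supplemental (20.72% flat on bonus): 20.72% × £13,100.00 = £2,714.32
Total income tax: £180.22 + £2,714.32 = £2,894.54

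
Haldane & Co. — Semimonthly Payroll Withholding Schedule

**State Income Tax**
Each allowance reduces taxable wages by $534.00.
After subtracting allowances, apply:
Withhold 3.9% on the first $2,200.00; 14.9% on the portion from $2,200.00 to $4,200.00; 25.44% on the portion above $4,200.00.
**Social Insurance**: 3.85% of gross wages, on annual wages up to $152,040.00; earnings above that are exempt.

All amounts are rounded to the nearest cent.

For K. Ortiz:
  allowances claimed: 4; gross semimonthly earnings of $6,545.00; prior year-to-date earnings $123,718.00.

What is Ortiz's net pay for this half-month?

State Income Tax: taxable = $6,545.00 − 4×$534.00 = $4,409.00
  $383.80 + 25.44% × ($4,409.00 − $4,200.00) = $383.80 + 25.44% × $209.00 = $436.97
Social Insurance: 3.85% × $6,545.00 = $251.98
Total withheld: $436.97 + $251.98 = $688.95
Net pay: $6,545.00 − $688.95 = $5,856.05

$5,856.05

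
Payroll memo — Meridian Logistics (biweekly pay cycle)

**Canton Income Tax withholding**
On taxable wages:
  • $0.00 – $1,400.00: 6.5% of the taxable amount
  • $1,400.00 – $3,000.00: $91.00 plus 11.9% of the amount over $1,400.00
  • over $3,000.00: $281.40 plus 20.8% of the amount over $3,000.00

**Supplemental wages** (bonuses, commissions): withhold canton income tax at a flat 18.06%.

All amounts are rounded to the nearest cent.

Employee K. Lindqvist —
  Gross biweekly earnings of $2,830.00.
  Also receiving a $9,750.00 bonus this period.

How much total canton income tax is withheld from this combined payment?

Canton Income Tax: taxable = $2,830.00
  $91.00 + 11.9% × ($2,830.00 − $1,400.00) = $91.00 + 11.9% × $1,430.00 = $261.17
Supplemental (18.06% flat on bonus): 18.06% × $9,750.00 = $1,760.85
Total canton income tax: $261.17 + $1,760.85 = $2,022.02

$2,022.02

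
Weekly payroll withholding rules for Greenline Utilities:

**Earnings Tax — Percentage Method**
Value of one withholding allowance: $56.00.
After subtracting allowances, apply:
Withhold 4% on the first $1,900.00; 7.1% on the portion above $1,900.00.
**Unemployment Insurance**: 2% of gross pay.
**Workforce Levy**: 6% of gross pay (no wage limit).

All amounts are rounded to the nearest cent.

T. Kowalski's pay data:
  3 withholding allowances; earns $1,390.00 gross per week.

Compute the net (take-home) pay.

Earnings Tax: taxable = $1,390.00 − 3×$56.00 = $1,222.00
  4% × $1,222.00 = $48.88
Unemployment Insurance: 2% × $1,390.00 = $27.80
Workforce Levy: 6% × $1,390.00 = $83.40
Total withheld: $48.88 + $27.80 + $83.40 = $160.08
Net pay: $1,390.00 − $160.08 = $1,229.92

$1,229.92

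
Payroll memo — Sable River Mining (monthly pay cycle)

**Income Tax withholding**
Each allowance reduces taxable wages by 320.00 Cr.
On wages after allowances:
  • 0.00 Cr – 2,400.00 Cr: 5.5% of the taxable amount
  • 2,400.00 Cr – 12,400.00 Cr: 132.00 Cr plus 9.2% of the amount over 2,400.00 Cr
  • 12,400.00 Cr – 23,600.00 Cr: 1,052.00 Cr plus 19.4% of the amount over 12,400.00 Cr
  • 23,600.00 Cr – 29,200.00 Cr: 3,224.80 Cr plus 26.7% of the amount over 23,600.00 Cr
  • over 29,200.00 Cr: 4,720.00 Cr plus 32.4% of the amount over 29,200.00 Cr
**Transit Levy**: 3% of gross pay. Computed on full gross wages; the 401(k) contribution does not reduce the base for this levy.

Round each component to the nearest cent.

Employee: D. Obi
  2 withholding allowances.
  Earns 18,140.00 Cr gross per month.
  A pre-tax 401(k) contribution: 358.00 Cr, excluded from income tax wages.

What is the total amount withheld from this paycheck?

2,516.15 Cr

Income Tax: taxable = 18,140.00 Cr − 358.00 Cr − 2×320.00 Cr = 17,142.00 Cr
  1,052.00 Cr + 19.4% × (17,142.00 Cr − 12,400.00 Cr) = 1,052.00 Cr + 19.4% × 4,742.00 Cr = 1,971.95 Cr
Transit Levy: 3% × 18,140.00 Cr = 544.20 Cr
Total: 1,971.95 Cr + 544.20 Cr = 2,516.15 Cr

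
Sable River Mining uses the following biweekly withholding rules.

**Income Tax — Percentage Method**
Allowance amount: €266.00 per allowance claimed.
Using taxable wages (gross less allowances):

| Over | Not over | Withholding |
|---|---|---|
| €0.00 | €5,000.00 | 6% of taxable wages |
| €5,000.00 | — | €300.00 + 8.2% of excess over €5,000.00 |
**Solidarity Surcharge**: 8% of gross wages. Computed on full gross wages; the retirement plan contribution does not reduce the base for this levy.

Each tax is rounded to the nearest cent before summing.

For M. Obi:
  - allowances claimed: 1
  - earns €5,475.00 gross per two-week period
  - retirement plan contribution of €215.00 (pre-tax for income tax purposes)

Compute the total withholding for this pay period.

Income Tax: taxable = €5,475.00 − €215.00 − 1×€266.00 = €4,994.00
  6% × €4,994.00 = €299.64
Solidarity Surcharge: 8% × €5,475.00 = €438.00
Total: €299.64 + €438.00 = €737.64

€737.64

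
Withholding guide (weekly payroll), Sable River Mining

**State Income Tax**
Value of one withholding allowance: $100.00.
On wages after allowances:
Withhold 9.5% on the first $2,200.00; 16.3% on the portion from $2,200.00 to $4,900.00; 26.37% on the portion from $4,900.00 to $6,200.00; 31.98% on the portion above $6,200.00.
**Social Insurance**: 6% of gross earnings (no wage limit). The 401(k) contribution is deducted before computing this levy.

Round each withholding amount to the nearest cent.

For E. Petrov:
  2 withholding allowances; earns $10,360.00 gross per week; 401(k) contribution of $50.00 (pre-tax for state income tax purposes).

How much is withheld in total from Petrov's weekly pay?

$2,860.93

State Income Tax: taxable = $10,360.00 − $50.00 − 2×$100.00 = $10,110.00
  $991.91 + 31.98% × ($10,110.00 − $6,200.00) = $991.91 + 31.98% × $3,910.00 = $2,242.33
Social Insurance: 6% × $10,310.00 = $618.60
Total: $2,242.33 + $618.60 = $2,860.93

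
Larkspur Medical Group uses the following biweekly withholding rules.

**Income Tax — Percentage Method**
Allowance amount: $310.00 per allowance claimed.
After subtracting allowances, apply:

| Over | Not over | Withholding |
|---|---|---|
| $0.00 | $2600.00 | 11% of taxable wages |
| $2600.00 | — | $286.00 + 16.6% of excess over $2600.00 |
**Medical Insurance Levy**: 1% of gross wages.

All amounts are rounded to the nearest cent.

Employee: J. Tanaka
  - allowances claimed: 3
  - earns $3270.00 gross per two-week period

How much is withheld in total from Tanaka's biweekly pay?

$290.10

Income Tax: taxable = $3270.00 − 3×$310.00 = $2340.00
  11% × $2340.00 = $257.40
Medical Insurance Levy: 1% × $3270.00 = $32.70
Total: $257.40 + $32.70 = $290.10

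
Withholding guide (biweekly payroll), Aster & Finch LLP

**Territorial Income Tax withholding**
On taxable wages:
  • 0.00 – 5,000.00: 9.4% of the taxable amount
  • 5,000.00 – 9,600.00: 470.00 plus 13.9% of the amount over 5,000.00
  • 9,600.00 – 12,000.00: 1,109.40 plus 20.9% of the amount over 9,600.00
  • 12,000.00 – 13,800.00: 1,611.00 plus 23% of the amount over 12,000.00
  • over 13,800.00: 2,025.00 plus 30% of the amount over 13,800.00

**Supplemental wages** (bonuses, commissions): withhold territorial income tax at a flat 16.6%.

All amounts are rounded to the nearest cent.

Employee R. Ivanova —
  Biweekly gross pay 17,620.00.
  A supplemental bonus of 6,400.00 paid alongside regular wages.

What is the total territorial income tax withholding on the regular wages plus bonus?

Territorial Income Tax: taxable = 17,620.00
  2,025.00 + 30% × (17,620.00 − 13,800.00) = 2,025.00 + 30% × 3,820.00 = 3,171.00
Supplemental (16.6% flat on bonus): 16.6% × 6,400.00 = 1,062.40
Total territorial income tax: 3,171.00 + 1,062.40 = 4,233.40

4,233.40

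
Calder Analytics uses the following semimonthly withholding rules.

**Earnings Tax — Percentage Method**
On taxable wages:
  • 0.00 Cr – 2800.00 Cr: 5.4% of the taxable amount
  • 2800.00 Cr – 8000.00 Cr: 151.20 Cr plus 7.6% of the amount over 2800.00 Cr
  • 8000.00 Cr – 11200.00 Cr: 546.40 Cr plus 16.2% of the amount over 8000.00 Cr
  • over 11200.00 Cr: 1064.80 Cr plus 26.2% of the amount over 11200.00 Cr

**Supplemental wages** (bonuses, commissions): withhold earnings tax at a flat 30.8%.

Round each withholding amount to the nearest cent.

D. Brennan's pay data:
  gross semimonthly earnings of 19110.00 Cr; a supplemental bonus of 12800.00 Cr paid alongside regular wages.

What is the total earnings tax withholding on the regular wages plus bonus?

7079.62 Cr

Earnings Tax: taxable = 19110.00 Cr
  1064.80 Cr + 26.2% × (19110.00 Cr − 11200.00 Cr) = 1064.80 Cr + 26.2% × 7910.00 Cr = 3137.22 Cr
Supplemental (30.8% flat on bonus): 30.8% × 12800.00 Cr = 3942.40 Cr
Total earnings tax: 3137.22 Cr + 3942.40 Cr = 7079.62 Cr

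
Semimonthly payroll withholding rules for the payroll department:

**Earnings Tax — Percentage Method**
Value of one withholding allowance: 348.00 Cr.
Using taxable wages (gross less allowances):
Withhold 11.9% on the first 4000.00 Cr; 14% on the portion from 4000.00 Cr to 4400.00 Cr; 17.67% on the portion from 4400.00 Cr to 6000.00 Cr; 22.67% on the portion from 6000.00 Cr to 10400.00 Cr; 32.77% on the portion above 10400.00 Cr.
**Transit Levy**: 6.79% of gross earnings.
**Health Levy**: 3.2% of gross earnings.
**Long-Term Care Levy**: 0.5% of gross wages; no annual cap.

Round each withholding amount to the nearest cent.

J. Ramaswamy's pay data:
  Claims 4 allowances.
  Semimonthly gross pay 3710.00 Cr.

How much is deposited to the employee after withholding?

3044.98 Cr

Earnings Tax: taxable = 3710.00 Cr − 4×348.00 Cr = 2318.00 Cr
  11.9% × 2318.00 Cr = 275.84 Cr
Transit Levy: 6.79% × 3710.00 Cr = 251.91 Cr
Health Levy: 3.2% × 3710.00 Cr = 118.72 Cr
Long-Term Care Levy: 0.5% × 3710.00 Cr = 18.55 Cr
Total withheld: 275.84 Cr + 251.91 Cr + 118.72 Cr + 18.55 Cr = 665.02 Cr
Net pay: 3710.00 Cr − 665.02 Cr = 3044.98 Cr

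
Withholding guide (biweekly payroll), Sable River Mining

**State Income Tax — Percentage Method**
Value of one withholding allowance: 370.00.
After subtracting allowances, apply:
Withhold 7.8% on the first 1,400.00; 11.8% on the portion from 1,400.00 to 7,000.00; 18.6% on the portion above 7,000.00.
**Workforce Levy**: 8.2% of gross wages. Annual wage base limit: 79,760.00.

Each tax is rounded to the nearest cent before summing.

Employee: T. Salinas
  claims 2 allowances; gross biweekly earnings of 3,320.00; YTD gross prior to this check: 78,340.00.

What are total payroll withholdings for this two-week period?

364.88

State Income Tax: taxable = 3,320.00 − 2×370.00 = 2,580.00
  109.20 + 11.8% × (2,580.00 − 1,400.00) = 109.20 + 11.8% × 1,180.00 = 248.44
Workforce Levy: cap 79,760.00 − YTD 78,340.00 = 1,420.00 subject; 8.2% × 1,420.00 = 116.44
Total: 248.44 + 116.44 = 364.88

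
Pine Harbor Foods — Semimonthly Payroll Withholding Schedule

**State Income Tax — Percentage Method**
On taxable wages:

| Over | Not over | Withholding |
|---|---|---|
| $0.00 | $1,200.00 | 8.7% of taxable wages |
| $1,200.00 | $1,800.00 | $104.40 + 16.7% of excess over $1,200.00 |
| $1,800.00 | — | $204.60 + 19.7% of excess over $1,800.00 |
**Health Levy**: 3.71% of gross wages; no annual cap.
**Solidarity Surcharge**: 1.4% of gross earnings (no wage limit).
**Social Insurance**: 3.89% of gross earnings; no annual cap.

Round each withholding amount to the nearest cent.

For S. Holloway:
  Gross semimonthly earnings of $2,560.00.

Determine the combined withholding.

$584.72

State Income Tax: taxable = $2,560.00
  $204.60 + 19.7% × ($2,560.00 − $1,800.00) = $204.60 + 19.7% × $760.00 = $354.32
Health Levy: 3.71% × $2,560.00 = $94.98
Solidarity Surcharge: 1.4% × $2,560.00 = $35.84
Social Insurance: 3.89% × $2,560.00 = $99.58
Total: $354.32 + $94.98 + $35.84 + $99.58 = $584.72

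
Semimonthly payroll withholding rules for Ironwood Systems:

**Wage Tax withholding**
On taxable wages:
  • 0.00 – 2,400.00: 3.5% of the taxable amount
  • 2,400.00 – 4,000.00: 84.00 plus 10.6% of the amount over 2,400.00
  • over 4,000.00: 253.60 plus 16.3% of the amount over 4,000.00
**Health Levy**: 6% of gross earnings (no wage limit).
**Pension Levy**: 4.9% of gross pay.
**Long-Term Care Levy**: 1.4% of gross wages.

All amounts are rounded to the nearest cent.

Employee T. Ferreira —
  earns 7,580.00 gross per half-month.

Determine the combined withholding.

1,769.48

Wage Tax: taxable = 7,580.00
  253.60 + 16.3% × (7,580.00 − 4,000.00) = 253.60 + 16.3% × 3,580.00 = 837.14
Health Levy: 6% × 7,580.00 = 454.80
Pension Levy: 4.9% × 7,580.00 = 371.42
Long-Term Care Levy: 1.4% × 7,580.00 = 106.12
Total: 837.14 + 454.80 + 371.42 + 106.12 = 1,769.48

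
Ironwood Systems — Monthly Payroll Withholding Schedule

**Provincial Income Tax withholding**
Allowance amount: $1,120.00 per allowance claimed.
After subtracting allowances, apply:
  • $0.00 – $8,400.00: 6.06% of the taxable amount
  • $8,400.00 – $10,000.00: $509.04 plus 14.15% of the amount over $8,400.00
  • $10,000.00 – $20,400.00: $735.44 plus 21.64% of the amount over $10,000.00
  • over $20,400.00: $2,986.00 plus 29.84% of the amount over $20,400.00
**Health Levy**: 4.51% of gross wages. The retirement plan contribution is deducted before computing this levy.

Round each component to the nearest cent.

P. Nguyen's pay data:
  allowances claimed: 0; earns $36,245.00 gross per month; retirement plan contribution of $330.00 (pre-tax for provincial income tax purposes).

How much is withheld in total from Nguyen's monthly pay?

$9,235.45

Provincial Income Tax: taxable = $36,245.00 − $330.00 = $35,915.00
  $2,986.00 + 29.84% × ($35,915.00 − $20,400.00) = $2,986.00 + 29.84% × $15,515.00 = $7,615.68
Health Levy: 4.51% × $35,915.00 = $1,619.77
Total: $7,615.68 + $1,619.77 = $9,235.45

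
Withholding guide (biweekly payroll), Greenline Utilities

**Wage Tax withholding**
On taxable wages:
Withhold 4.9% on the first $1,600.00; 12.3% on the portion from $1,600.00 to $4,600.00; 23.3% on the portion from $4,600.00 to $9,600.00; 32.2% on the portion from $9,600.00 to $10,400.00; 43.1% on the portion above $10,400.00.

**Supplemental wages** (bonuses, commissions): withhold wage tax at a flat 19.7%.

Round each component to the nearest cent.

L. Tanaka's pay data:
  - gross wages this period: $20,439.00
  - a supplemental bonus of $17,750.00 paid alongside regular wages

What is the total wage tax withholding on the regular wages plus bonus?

$9,693.56

Wage Tax: taxable = $20,439.00
  $1,870.00 + 43.1% × ($20,439.00 − $10,400.00) = $1,870.00 + 43.1% × $10,039.00 = $6,196.81
Supplemental (19.7% flat on bonus): 19.7% × $17,750.00 = $3,496.75
Total wage tax: $6,196.81 + $3,496.75 = $9,693.56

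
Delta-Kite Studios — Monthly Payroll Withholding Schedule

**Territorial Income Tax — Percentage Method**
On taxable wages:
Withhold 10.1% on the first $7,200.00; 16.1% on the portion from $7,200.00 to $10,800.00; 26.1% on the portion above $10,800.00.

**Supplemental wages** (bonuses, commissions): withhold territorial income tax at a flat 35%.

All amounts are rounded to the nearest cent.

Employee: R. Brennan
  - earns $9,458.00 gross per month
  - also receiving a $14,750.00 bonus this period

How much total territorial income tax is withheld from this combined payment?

$6,253.24

Territorial Income Tax: taxable = $9,458.00
  $727.20 + 16.1% × ($9,458.00 − $7,200.00) = $727.20 + 16.1% × $2,258.00 = $1,090.74
Supplemental (35% flat on bonus): 35% × $14,750.00 = $5,162.50
Total territorial income tax: $1,090.74 + $5,162.50 = $6,253.24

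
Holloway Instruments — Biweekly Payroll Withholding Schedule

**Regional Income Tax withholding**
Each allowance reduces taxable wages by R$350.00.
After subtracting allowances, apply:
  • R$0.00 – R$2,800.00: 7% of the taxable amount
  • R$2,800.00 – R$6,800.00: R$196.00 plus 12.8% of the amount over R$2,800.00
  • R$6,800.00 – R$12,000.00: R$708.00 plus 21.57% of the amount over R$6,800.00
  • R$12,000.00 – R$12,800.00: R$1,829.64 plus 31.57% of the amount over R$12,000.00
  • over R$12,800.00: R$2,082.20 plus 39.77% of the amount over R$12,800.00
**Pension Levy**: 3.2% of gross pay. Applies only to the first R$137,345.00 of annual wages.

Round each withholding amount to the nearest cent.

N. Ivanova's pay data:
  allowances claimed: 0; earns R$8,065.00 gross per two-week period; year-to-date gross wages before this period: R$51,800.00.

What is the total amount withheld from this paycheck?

Regional Income Tax: taxable = R$8,065.00
  R$708.00 + 21.57% × (R$8,065.00 − R$6,800.00) = R$708.00 + 21.57% × R$1,265.00 = R$980.86
Pension Levy: 3.2% × R$8,065.00 = R$258.08
Total: R$980.86 + R$258.08 = R$1,238.94

R$1,238.94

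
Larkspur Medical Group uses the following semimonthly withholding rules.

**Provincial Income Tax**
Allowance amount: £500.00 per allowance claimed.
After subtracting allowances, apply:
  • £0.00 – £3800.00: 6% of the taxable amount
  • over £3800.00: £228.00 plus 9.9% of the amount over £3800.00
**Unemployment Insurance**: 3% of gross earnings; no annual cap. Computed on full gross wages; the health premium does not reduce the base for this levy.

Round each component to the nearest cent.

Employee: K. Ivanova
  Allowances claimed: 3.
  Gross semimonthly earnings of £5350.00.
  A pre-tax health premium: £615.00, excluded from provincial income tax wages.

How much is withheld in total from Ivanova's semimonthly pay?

Provincial Income Tax: taxable = £5350.00 − £615.00 − 3×£500.00 = £3235.00
  6% × £3235.00 = £194.10
Unemployment Insurance: 3% × £5350.00 = £160.50
Total: £194.10 + £160.50 = £354.60

£354.60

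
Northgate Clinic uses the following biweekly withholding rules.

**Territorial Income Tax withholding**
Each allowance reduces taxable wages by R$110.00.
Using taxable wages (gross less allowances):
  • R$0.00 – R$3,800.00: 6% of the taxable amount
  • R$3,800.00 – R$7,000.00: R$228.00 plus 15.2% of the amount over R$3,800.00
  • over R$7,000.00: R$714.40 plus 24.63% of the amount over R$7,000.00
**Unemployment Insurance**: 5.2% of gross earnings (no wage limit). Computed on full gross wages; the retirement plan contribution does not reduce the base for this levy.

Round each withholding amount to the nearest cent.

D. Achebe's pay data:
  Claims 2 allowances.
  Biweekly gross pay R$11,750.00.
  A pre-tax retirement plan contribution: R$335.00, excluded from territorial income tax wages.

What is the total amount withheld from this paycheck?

R$2,358.63

Territorial Income Tax: taxable = R$11,750.00 − R$335.00 − 2×R$110.00 = R$11,195.00
  R$714.40 + 24.63% × (R$11,195.00 − R$7,000.00) = R$714.40 + 24.63% × R$4,195.00 = R$1,747.63
Unemployment Insurance: 5.2% × R$11,750.00 = R$611.00
Total: R$1,747.63 + R$611.00 = R$2,358.63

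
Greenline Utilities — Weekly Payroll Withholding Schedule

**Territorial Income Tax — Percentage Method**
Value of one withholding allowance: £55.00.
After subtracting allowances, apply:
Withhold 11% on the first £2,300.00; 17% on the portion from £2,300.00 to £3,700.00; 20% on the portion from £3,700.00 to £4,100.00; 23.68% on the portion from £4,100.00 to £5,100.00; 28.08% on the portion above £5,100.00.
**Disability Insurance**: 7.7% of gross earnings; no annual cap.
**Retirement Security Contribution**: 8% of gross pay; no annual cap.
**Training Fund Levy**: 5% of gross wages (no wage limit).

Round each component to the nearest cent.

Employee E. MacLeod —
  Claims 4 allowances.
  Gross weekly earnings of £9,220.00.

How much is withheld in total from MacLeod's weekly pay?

£3,811.46

Territorial Income Tax: taxable = £9,220.00 − 4×£55.00 = £9,000.00
  £807.80 + 28.08% × (£9,000.00 − £5,100.00) = £807.80 + 28.08% × £3,900.00 = £1,902.92
Disability Insurance: 7.7% × £9,220.00 = £709.94
Retirement Security Contribution: 8% × £9,220.00 = £737.60
Training Fund Levy: 5% × £9,220.00 = £461.00
Total: £1,902.92 + £709.94 + £737.60 + £461.00 = £3,811.46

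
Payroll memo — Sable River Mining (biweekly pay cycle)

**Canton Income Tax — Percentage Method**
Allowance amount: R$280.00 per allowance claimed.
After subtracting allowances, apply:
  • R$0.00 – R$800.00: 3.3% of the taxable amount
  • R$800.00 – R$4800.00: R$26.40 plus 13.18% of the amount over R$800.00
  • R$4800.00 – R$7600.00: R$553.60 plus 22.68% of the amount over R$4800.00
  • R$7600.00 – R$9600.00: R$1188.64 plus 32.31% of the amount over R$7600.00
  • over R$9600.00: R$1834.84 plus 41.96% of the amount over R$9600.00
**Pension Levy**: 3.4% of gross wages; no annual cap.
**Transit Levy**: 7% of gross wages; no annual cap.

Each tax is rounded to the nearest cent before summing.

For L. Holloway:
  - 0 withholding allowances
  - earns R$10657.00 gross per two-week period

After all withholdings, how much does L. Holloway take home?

Canton Income Tax: taxable = R$10657.00
  R$1834.84 + 41.96% × (R$10657.00 − R$9600.00) = R$1834.84 + 41.96% × R$1057.00 = R$2278.36
Pension Levy: 3.4% × R$10657.00 = R$362.34
Transit Levy: 7% × R$10657.00 = R$745.99
Total withheld: R$2278.36 + R$362.34 + R$745.99 = R$3386.69
Net pay: R$10657.00 − R$3386.69 = R$7270.31

R$7270.31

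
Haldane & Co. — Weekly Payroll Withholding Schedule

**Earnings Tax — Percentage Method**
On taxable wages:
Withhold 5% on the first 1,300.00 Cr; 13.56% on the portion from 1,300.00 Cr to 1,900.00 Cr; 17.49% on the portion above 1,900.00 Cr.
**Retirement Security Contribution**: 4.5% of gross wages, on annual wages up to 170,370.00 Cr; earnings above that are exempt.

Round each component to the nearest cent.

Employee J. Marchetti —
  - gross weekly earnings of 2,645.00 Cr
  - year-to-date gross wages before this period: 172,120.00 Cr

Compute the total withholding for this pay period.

276.66 Cr

Earnings Tax: taxable = 2,645.00 Cr
  146.36 Cr + 17.49% × (2,645.00 Cr − 1,900.00 Cr) = 146.36 Cr + 17.49% × 745.00 Cr = 276.66 Cr
Retirement Security Contribution: YTD 172,120.00 Cr ≥ cap 170,370.00 Cr → 0.00 Cr
Total: 276.66 Cr + 0.00 Cr = 276.66 Cr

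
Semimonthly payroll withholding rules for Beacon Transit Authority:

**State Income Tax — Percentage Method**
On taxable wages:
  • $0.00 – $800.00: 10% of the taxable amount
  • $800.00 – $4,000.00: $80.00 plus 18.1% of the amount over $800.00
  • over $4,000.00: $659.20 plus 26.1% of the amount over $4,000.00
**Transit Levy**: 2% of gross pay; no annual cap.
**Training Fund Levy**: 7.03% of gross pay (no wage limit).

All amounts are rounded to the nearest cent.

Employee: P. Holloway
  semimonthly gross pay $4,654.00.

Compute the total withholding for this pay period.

$1,250.15

State Income Tax: taxable = $4,654.00
  $659.20 + 26.1% × ($4,654.00 − $4,000.00) = $659.20 + 26.1% × $654.00 = $829.89
Transit Levy: 2% × $4,654.00 = $93.08
Training Fund Levy: 7.03% × $4,654.00 = $327.18
Total: $829.89 + $93.08 + $327.18 = $1,250.15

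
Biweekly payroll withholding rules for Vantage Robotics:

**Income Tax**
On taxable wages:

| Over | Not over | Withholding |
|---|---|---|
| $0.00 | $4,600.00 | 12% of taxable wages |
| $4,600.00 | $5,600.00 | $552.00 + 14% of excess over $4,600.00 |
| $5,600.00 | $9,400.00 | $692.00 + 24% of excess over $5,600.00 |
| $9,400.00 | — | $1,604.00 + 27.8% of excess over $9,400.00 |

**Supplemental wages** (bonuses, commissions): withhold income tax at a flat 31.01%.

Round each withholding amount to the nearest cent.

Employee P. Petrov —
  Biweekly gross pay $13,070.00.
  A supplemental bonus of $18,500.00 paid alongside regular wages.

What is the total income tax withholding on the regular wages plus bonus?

Income Tax: taxable = $13,070.00
  $1,604.00 + 27.8% × ($13,070.00 − $9,400.00) = $1,604.00 + 27.8% × $3,670.00 = $2,624.26
Supplemental (31.01% flat on bonus): 31.01% × $18,500.00 = $5,736.85
Total income tax: $2,624.26 + $5,736.85 = $8,361.11

$8,361.11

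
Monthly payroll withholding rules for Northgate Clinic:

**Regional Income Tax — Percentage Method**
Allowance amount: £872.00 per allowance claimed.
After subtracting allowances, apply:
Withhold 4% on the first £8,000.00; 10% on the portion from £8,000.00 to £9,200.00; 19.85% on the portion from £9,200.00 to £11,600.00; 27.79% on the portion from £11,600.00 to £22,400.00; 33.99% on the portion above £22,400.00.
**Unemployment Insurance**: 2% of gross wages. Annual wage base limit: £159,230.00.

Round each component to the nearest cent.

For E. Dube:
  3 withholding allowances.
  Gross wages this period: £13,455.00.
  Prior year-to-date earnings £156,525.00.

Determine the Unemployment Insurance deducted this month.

£54.10

Unemployment Insurance: cap £159,230.00 − YTD £156,525.00 = £2,705.00 subject; 2% × £2,705.00 = £54.10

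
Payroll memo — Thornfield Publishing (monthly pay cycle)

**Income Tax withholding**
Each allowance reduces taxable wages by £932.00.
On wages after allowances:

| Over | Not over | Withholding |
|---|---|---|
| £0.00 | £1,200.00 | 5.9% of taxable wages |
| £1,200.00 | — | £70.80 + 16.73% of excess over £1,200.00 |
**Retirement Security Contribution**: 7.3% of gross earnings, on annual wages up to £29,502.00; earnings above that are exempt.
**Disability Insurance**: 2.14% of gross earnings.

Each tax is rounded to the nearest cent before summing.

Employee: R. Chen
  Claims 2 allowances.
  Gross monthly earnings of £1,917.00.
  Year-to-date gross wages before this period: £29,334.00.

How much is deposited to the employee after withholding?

Income Tax: taxable = £1,917.00 − 2×£932.00 = £53.00
  5.9% × £53.00 = £3.13
Retirement Security Contribution: cap £29,502.00 − YTD £29,334.00 = £168.00 subject; 7.3% × £168.00 = £12.26
Disability Insurance: 2.14% × £1,917.00 = £41.02
Total withheld: £3.13 + £12.26 + £41.02 = £56.41
Net pay: £1,917.00 − £56.41 = £1,860.59

£1,860.59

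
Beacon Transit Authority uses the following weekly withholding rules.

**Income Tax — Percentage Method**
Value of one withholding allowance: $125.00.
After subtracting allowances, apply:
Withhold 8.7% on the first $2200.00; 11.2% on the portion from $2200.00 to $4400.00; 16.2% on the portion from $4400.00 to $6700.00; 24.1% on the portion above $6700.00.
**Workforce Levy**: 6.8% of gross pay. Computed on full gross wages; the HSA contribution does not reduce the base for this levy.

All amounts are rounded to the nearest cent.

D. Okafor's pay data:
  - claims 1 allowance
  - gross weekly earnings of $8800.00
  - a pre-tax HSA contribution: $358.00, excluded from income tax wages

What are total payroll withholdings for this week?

$1798.50

Income Tax: taxable = $8800.00 − $358.00 − 1×$125.00 = $8317.00
  $810.40 + 24.1% × ($8317.00 − $6700.00) = $810.40 + 24.1% × $1617.00 = $1200.10
Workforce Levy: 6.8% × $8800.00 = $598.40
Total: $1200.10 + $598.40 = $1798.50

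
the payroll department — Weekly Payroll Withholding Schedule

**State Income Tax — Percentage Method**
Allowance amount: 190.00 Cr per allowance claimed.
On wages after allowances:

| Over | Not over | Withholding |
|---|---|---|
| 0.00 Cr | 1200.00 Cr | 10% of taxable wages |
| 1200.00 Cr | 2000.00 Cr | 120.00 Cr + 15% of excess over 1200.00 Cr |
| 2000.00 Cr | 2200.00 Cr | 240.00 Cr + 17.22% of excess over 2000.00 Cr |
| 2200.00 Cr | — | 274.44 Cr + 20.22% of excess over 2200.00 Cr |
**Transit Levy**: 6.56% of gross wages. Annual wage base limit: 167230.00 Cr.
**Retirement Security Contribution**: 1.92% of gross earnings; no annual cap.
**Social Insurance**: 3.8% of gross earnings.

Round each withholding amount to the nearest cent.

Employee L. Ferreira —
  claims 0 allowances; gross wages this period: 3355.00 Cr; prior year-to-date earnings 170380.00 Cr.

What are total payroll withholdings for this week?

699.89 Cr

State Income Tax: taxable = 3355.00 Cr
  274.44 Cr + 20.22% × (3355.00 Cr − 2200.00 Cr) = 274.44 Cr + 20.22% × 1155.00 Cr = 507.98 Cr
Transit Levy: YTD 170380.00 Cr ≥ cap 167230.00 Cr → 0.00 Cr
Retirement Security Contribution: 1.92% × 3355.00 Cr = 64.42 Cr
Social Insurance: 3.8% × 3355.00 Cr = 127.49 Cr
Total: 507.98 Cr + 0.00 Cr + 64.42 Cr + 127.49 Cr = 699.89 Cr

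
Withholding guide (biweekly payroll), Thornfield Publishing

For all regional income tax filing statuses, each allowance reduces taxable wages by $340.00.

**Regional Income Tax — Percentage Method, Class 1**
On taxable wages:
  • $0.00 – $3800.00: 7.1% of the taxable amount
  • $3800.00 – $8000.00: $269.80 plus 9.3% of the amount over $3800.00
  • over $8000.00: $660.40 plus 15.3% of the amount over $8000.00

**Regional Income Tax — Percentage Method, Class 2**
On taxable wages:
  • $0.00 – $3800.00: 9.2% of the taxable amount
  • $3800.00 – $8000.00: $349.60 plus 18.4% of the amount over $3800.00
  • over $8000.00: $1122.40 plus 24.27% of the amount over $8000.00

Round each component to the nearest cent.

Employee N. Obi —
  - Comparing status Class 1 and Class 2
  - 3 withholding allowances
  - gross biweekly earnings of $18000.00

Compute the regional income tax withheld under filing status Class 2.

Regional Income Tax (Class 2): taxable = $18000.00 − 3×$340.00 = $16980.00
  $1122.40 + 24.27% × ($16980.00 − $8000.00) = $1122.40 + 24.27% × $8980.00 = $3301.85

$3301.85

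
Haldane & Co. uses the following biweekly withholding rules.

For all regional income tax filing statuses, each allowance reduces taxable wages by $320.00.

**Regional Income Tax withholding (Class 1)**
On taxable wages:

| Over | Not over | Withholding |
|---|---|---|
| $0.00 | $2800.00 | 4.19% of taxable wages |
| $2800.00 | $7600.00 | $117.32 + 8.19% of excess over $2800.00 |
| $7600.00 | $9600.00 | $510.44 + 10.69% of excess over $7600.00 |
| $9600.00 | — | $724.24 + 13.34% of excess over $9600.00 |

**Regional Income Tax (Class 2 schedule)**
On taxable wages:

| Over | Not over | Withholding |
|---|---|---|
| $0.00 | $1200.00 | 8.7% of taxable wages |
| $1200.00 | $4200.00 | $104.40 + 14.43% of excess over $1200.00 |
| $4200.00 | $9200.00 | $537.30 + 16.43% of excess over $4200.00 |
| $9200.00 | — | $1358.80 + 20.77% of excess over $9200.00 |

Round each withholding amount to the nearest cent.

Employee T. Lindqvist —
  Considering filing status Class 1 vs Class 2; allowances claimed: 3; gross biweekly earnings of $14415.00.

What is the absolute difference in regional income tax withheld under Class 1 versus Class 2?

$1004.06

Regional Income Tax (Class 1): taxable = $14415.00 − 3×$320.00 = $13455.00
  $724.24 + 13.34% × ($13455.00 − $9600.00) = $724.24 + 13.34% × $3855.00 = $1238.50
Regional Income Tax (Class 2): taxable = $14415.00 − 3×$320.00 = $13455.00
  $1358.80 + 20.77% × ($13455.00 − $9200.00) = $1358.80 + 20.77% × $4255.00 = $2242.56
Difference: |$1238.50 − $2242.56| = $1004.06 (higher under Class 2)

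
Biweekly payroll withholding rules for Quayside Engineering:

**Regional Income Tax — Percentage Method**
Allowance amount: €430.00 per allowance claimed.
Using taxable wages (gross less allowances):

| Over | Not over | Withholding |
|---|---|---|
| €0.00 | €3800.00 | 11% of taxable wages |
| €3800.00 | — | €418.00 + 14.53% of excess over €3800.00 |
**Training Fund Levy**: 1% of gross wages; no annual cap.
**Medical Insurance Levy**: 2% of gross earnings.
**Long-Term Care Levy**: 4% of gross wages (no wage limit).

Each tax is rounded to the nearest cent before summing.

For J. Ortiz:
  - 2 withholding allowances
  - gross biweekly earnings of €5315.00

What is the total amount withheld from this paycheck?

Regional Income Tax: taxable = €5315.00 − 2×€430.00 = €4455.00
  €418.00 + 14.53% × (€4455.00 − €3800.00) = €418.00 + 14.53% × €655.00 = €513.17
Training Fund Levy: 1% × €5315.00 = €53.15
Medical Insurance Levy: 2% × €5315.00 = €106.30
Long-Term Care Levy: 4% × €5315.00 = €212.60
Total: €513.17 + €53.15 + €106.30 + €212.60 = €885.22

€885.22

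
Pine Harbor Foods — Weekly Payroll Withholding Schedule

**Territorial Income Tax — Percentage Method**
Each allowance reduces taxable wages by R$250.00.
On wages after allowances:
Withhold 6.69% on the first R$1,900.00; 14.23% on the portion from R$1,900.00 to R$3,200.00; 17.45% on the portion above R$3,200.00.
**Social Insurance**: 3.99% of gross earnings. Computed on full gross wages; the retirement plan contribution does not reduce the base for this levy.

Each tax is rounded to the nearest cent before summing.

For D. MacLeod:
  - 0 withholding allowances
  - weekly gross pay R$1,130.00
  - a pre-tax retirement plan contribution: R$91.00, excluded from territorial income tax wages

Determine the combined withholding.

R$114.60

Territorial Income Tax: taxable = R$1,130.00 − R$91.00 = R$1,039.00
  6.69% × R$1,039.00 = R$69.51
Social Insurance: 3.99% × R$1,130.00 = R$45.09
Total: R$69.51 + R$45.09 = R$114.60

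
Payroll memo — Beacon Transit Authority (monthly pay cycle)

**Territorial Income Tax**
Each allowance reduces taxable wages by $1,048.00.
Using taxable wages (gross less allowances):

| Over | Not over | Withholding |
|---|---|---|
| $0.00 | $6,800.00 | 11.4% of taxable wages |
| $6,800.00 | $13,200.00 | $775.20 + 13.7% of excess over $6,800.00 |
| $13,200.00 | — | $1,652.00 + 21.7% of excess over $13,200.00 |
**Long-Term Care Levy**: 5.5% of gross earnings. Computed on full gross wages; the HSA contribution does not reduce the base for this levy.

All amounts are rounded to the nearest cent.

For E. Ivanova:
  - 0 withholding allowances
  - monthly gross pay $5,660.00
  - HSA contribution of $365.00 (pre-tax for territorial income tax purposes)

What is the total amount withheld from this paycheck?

$914.93

Territorial Income Tax: taxable = $5,660.00 − $365.00 = $5,295.00
  11.4% × $5,295.00 = $603.63
Long-Term Care Levy: 5.5% × $5,660.00 = $311.30
Total: $603.63 + $311.30 = $914.93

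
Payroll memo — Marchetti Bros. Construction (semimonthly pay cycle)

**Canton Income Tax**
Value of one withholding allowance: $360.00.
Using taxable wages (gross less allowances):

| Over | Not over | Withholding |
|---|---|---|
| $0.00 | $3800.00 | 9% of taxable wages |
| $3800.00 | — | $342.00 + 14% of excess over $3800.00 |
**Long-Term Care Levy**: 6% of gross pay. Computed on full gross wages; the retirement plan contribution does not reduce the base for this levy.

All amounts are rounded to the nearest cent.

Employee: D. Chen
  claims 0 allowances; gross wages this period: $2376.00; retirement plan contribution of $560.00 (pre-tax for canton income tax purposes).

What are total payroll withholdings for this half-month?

Canton Income Tax: taxable = $2376.00 − $560.00 = $1816.00
  9% × $1816.00 = $163.44
Long-Term Care Levy: 6% × $2376.00 = $142.56
Total: $163.44 + $142.56 = $306.00

$306.00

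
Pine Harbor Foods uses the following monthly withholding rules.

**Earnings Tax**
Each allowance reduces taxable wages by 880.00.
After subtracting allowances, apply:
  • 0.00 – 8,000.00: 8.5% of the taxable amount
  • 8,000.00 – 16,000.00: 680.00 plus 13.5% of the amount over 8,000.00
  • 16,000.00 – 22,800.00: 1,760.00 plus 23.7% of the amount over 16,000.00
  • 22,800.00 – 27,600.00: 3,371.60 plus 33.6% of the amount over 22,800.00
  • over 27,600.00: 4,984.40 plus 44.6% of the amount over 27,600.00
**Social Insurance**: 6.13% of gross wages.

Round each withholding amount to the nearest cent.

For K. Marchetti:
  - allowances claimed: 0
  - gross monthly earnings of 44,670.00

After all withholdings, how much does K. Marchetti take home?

Earnings Tax: taxable = 44,670.00
  4,984.40 + 44.6% × (44,670.00 − 27,600.00) = 4,984.40 + 44.6% × 17,070.00 = 12,597.62
Social Insurance: 6.13% × 44,670.00 = 2,738.27
Total withheld: 12,597.62 + 2,738.27 = 15,335.89
Net pay: 44,670.00 − 15,335.89 = 29,334.11

29,334.11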